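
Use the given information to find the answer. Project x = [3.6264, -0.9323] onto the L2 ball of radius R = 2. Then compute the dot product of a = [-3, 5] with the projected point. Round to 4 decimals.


Step 1: Compute ||x|| (intermediates to 6 decimals).
||x|| = sqrt(3.6264^2 + (-0.9323)^2) = 3.744324
Step 2: Project.
Since ||x|| > R, scale = R/||x|| = 2/3.744324 = 0.534142, proj(x) = scale * x
proj(x) = [1.937013, -0.497981]
Step 3: Dot product.
a^T * proj(x) = -3*1.937013 + 5*(-0.497981) = -8.3009


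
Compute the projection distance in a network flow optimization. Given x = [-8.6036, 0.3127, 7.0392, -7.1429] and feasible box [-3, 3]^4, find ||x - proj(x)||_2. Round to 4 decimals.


Project each component onto [-3, 3].
clip(-8.6036) = -3.0, clip(0.3127) = 0.3127, clip(7.0392) = 3.0, clip(-7.1429) = -3.0
Projection = [-3.0, 0.3127, 3.0, -3.0]
Squared diffs: [31.4003, 0.0, 16.3151, 17.1636]
Distance = sqrt(64.879) = 8.0548


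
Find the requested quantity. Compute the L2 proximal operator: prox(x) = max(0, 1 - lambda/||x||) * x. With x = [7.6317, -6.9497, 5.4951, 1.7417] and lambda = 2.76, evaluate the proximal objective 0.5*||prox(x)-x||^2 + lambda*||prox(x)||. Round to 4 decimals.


Step 1: Compute ||x||.
||x|| = 11.8225
Step 2: Compute scaling factor.
scale = max(0, 1 - 2.76/11.8225) = 0.7665
Step 3: prox(x) = [5.8501, -5.3273, 4.2122, 1.3351]
||prox(x)|| = 9.0625
Step 4: Proximal objective.
0.5*||prox-x||^2 = 3.8088
lambda*||prox|| = 25.0125
Total = 28.8212


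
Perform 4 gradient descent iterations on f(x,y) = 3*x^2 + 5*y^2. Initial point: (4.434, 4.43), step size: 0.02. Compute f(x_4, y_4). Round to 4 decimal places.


Gradient descent on f(x,y) = 3*x^2 + 5*y^2.
Starting point: (4.434, 4.43), alpha = 0.02
Step 1: grad_x = 2*3*4.434 = 26.604, grad_y = 2*5*4.43 = 44.3
  x_1 = 4.434 - 0.02*26.604 = 3.9019
  y_1 = 4.43 - 0.02*44.3 = 3.544
Step 2: grad_x = 2*3*3.9019 = 23.4115, grad_y = 2*5*3.544 = 35.44
  x_2 = 3.9019 - 0.02*23.4115 = 3.4337
  y_2 = 3.544 - 0.02*35.44 = 2.8352
Step 3: grad_x = 2*3*3.4337 = 20.6021, grad_y = 2*5*2.8352 = 28.352
  x_3 = 3.4337 - 0.02*20.6021 = 3.0216
  y_3 = 2.8352 - 0.02*28.352 = 2.2682
Step 4: grad_x = 2*3*3.0216 = 18.1299, grad_y = 2*5*2.2682 = 22.6816
  x_4 = 3.0216 - 0.02*18.1299 = 2.659
  y_4 = 2.2682 - 0.02*22.6816 = 1.8145
f(2.659, 1.8145) = 3*2.659^2 + 5*1.8145^2 = 37.6742


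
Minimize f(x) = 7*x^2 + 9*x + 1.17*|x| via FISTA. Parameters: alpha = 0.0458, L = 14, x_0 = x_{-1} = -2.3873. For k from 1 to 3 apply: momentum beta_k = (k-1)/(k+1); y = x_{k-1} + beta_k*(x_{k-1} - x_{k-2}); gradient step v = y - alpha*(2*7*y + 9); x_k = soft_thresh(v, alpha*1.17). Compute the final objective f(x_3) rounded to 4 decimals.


FISTA on f(x) = 7*x^2 + 9*x + 1.17*|x|
L = 14, alpha = 0.0458
Iteration 1: beta = 0.0, y = -2.3873 + 0.0*(-2.3873 + 2.3873) = -2.3873
  grad(y) = -24.4222, v = y - alpha*grad = -1.2688
  prox(v) = soft_thresh(-1.2688, 0.0536) = -1.2152
Iteration 2: beta = 0.3333, y = -1.2152 + 0.3333*(-1.2152 + 2.3873) = -0.8245
  grad(y) = -2.5426, v = y - alpha*grad = -0.708
  prox(v) = soft_thresh(-0.708, 0.0536) = -0.6544
Iteration 3: beta = 0.5, y = -0.6544 + 0.5*(-0.6544 + 1.2152) = -0.3741
  grad(y) = 3.7631, v = y - alpha*grad = -0.5464
  prox(v) = soft_thresh(-0.5464, 0.0536) = -0.4928
f(x_3) = 7*(-0.4928)^2 + 9*(-0.4928) + 1.17*|-0.4928| = -2.1587


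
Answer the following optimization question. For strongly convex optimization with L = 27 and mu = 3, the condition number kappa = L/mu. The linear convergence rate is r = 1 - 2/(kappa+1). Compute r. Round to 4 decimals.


Step 1: Compute the condition number.
kappa = L/mu = 27/3 = 9.0
Step 2: Compute the convergence rate.
r = 1 - 2/(kappa + 1) = 1 - 2*mu/(L + mu) = (L - mu)/(L + mu) = 24/30 = 0.8


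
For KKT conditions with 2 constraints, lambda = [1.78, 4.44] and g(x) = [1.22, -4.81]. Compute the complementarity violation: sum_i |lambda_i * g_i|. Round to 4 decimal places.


KKT complementary slackness check:
lambda_1 * g_1 = 1.78 * 1.22 = 2.1716
lambda_2 * g_2 = 4.44 * -4.81 = -21.3564
Total violation = 2.1716 + 21.3564 = 23.528


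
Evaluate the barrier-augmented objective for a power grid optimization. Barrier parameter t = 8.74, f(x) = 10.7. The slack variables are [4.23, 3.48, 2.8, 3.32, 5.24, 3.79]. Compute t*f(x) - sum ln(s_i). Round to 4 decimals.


Step 1: Compute log-barrier.
ln values: [1.4422, 1.247, 1.0296, 1.2, 1.6563, 1.3324]
phi = -(1.4422 + 1.247 + 1.0296 + 1.2 + 1.6563 + 1.3324) = -7.9075
Step 2: Compute augmented objective.
t*f(x) = 8.74*10.7 = 93.518
Total = 93.518 - 7.9075 = 85.6105


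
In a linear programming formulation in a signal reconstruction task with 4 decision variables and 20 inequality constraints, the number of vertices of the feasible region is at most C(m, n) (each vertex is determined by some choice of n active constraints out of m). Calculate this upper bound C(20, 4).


Each vertex corresponds to some choice of n active constraints out of m, so the number of vertices is at most C(m, n) = m! / (n!(m-n)!).
m = 20, n = 4
Numerator: 20 * 19 * 18 * 17
Denominator: 4! = 24
C(20, 4) = 4845


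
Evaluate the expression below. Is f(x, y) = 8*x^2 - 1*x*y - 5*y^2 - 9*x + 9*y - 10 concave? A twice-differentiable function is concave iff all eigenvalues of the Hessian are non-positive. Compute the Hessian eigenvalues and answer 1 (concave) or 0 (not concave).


The Hessian of f(x,y) = 8*x^2 - 1*x*y - 5*y^2 - 9*x + 9*y - 10 is:
H = [[16, -1], [-1, -10]]
Trace = 16 - 10 = 6
Determinant = 16*-10 - (-1)^2 = -161
Discriminant = (6)^2 - 4*-161 = 680.0
Eigenvalues: lambda_1 = -10.0384, lambda_2 = 16.0384
The function is not concave.

0


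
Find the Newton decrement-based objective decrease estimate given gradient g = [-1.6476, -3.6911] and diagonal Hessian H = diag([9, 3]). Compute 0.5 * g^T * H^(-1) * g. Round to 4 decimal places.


Step 1: H is diagonal, so H^(-1) * g = [-0.1831, -1.2304].
Step 2: g^T H^(-1) g = sum_i g_i^2 / H_ii
  = (-1.6476)^2/9 + (-3.6911)^2/3
  = 0.3016 + 4.5414 = 4.843
Step 3: Objective decrease = 0.5 * g^T H^(-1) g = 2.4215


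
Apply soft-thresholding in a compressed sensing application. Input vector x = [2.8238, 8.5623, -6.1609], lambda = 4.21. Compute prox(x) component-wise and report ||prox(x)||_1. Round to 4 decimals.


Soft-thresholding with lambda = 4.21:
prox(2.8238) = sign(2.8238)*max(|2.8238| - 4.21, 0) = 0.0
prox(8.5623) = sign(8.5623)*max(|8.5623| - 4.21, 0) = 4.3523
prox(-6.1609) = sign(-6.1609)*max(|-6.1609| - 4.21, 0) = -1.9509
prox(x) = [0.0, 4.3523, -1.9509]
||prox(x)||_1 = 0.0 + 4.3523 + 1.9509 = 6.3032


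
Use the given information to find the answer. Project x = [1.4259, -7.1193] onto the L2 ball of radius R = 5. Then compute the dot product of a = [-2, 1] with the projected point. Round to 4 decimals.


Step 1: Compute ||x|| (intermediates to 6 decimals).
||x|| = sqrt(1.4259^2 + (-7.1193)^2) = 7.26069
Step 2: Project.
Since ||x|| > R, scale = R/||x|| = 5/7.26069 = 0.68864, proj(x) = scale * x
proj(x) = [0.981932, -4.902635]
Step 3: Dot product.
a^T * proj(x) = -2*0.981932 + 1*(-4.902635) = -6.8665


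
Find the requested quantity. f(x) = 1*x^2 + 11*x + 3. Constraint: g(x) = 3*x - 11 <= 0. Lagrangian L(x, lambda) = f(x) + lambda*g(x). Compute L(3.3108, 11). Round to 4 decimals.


Step 1: Evaluate f(x).
f(3.3108) = 1*3.3108^2 + 11*3.3108 + 3 = 50.3802
Step 2: Evaluate g(x).
g(3.3108) = 3*3.3108 - 11 = -1.0676
Step 3: Compute Lagrangian.
L = 50.3802 + 11*-1.0676 = 38.6366


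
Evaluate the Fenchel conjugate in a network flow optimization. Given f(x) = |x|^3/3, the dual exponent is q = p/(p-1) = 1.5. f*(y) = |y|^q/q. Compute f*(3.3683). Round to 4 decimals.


The conjugate exponent q satisfies 1/p + 1/q = 1.
p = 3, so q = 3/(3 - 1) = 1.5
|y|^q = 3.3683^1.5 = 6.1818
f*(3.3683) = 6.1818 / 1.5 = 4.1212


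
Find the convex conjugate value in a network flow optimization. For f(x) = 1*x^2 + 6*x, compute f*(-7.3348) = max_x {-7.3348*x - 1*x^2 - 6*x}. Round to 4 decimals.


f*(y) = sup_x {y*x - a*x^2 - b*x} = sup_x {(y-b)*x - a*x^2}
FOC: (y - b) - 2a*x = 0 => x* = (y - b)/(2a)
x* = (-7.3348 - 6)/(2*1) = -6.6674
f*(-7.3348) = (y-b)^2/(4a) = (-7.3348 - 6)^2/(4*1)
= 177.8169/4 = 44.4542


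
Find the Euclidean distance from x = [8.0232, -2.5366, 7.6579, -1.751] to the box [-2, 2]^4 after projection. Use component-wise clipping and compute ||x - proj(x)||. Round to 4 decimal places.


Project each component onto [-2, 2].
clip(8.0232) = 2.0, clip(-2.5366) = -2.0, clip(7.6579) = 2.0, clip(-1.751) = -1.751
Projection = [2.0, -2.0, 2.0, -1.751]
Squared diffs: [36.2789, 0.2879, 32.0118, 0.0]
Distance = sqrt(68.5786) = 8.2812


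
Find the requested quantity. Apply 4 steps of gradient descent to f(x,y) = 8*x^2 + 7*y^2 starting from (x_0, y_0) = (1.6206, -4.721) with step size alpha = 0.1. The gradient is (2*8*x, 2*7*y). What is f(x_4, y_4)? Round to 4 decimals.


Gradient descent on f(x,y) = 8*x^2 + 7*y^2.
Starting point: (1.6206, -4.721), alpha = 0.1
Step 1: grad_x = 2*8*1.6206 = 25.9296, grad_y = 2*7*-4.721 = -66.094
  x_1 = 1.6206 - 0.1*25.9296 = -0.9724
  y_1 = -4.721 - 0.1*-66.094 = 1.8884
Step 2: grad_x = 2*8*-0.9724 = -15.5578, grad_y = 2*7*1.8884 = 26.4376
  x_2 = -0.9724 - 0.1*-15.5578 = 0.5834
  y_2 = 1.8884 - 0.1*26.4376 = -0.7554
Step 3: grad_x = 2*8*0.5834 = 9.3347, grad_y = 2*7*-0.7554 = -10.575
  x_3 = 0.5834 - 0.1*9.3347 = -0.35
  y_3 = -0.7554 - 0.1*-10.575 = 0.3021
Step 4: grad_x = 2*8*-0.35 = -5.6008, grad_y = 2*7*0.3021 = 4.23
  x_4 = -0.35 - 0.1*-5.6008 = 0.21
  y_4 = 0.3021 - 0.1*4.23 = -0.1209
f(0.21, -0.1209) = 8*0.21^2 + 7*(-0.1209)^2 = 0.4551


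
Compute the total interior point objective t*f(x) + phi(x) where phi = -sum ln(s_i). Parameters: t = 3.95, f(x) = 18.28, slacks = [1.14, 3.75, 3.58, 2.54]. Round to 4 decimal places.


Step 1: Compute log-barrier.
ln values: [0.131, 1.3218, 1.2754, 0.9322]
phi = -(0.131 + 1.3218 + 1.2754 + 0.9322) = -3.6603
Step 2: Compute augmented objective.
t*f(x) = 3.95*18.28 = 72.206
Total = 72.206 - 3.6603 = 68.5457


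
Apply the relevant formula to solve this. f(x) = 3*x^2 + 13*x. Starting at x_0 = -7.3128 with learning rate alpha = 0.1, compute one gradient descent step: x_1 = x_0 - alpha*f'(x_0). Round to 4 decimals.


We compute the gradient at x_0 and apply the update.
f'(x) = 6*x + 13
f'(-7.3128) = 6*-7.3128 + 13 = -30.8768
x_1 = -7.3128 - 0.1*-30.8768 = -4.2251


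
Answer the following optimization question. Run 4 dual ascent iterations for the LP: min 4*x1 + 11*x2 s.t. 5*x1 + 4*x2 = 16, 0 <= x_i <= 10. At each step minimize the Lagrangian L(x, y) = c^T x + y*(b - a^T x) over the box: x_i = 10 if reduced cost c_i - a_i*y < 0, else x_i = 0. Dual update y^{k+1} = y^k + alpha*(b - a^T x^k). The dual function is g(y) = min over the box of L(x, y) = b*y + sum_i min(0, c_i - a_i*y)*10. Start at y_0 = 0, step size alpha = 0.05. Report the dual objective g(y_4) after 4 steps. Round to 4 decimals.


Dual ascent for LP: min 4*x1 + 11*x2, 5*x1 + 4*x2 = 16, 0 <= x_i <= 10
Step 1: y^k = 0.0, reduced costs: (4.0, 11.0)
  x^k = (0.0, 0.0), subgradient = b - a^T x = 16.0
  y^{k+1} = 0.0 + 0.05*16.0 = 0.8
Step 2: y^k = 0.8, reduced costs: (0.0, 7.8)
  x^k = (0.0, 0.0), subgradient = b - a^T x = 16.0
  y^{k+1} = 0.8 + 0.05*16.0 = 1.6
Step 3: y^k = 1.6, reduced costs: (-4.0, 4.6)
  x^k = (10.0, 0.0), subgradient = b - a^T x = -34.0
  y^{k+1} = 1.6 + 0.05*-34.0 = -0.1
Step 4: y^k = -0.1, reduced costs: (4.5, 11.4)
  x^k = (0.0, 0.0), subgradient = b - a^T x = 16.0
  y^{k+1} = -0.1 + 0.05*16.0 = 0.7
Dual objective at y_4 = 0.7: reduced costs (0.5, 8.2), box minimizer x = (0.0, 0.0)
g(y_4) = b*y + (c1 - a1*y)*x1 + (c2 - a2*y)*x2 = 16*0.7 + 0.5*0.0 + 8.2*0.0 = 11.2 + 0.0 + 0.0 = 11.2


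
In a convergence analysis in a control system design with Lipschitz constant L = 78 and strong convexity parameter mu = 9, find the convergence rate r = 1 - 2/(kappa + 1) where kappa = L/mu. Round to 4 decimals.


Step 1: Compute the condition number.
kappa = L/mu = 78/9 = 8.6667
Step 2: Compute the convergence rate.
r = 1 - 2/(kappa + 1) = 1 - 2*mu/(L + mu) = (L - mu)/(L + mu) = 69/87 = 0.7931


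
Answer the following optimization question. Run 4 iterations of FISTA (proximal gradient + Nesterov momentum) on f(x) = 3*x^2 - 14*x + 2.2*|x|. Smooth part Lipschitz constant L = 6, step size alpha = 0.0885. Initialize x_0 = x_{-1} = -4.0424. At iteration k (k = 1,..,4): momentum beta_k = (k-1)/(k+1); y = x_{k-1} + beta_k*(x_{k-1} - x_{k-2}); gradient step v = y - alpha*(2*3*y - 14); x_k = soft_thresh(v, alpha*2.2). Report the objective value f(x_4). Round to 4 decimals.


FISTA on f(x) = 3*x^2 - 14*x + 2.2*|x|
L = 6, alpha = 0.0885
Iteration 1: beta = 0.0, y = -4.0424 + 0.0*(-4.0424 + 4.0424) = -4.0424
  grad(y) = -38.2544, v = y - alpha*grad = -0.6569
  prox(v) = soft_thresh(-0.6569, 0.1947) = -0.4622
Iteration 2: beta = 0.3333, y = -0.4622 + 0.3333*(-0.4622 + 4.0424) = 0.7312
  grad(y) = -9.6127, v = y - alpha*grad = 1.5819
  prox(v) = soft_thresh(1.5819, 0.1947) = 1.3872
Iteration 3: beta = 0.5, y = 1.3872 + 0.5*(1.3872 + 0.4622) = 2.312
  grad(y) = -0.1283, v = y - alpha*grad = 2.3233
  prox(v) = soft_thresh(2.3233, 0.1947) = 2.1286
Iteration 4: beta = 0.6, y = 2.1286 + 0.6*(2.1286 - 1.3872) = 2.5734
  grad(y) = 1.4406, v = y - alpha*grad = 2.4459
  prox(v) = soft_thresh(2.4459, 0.1947) = 2.2512
f(x_4) = 3*2.2512^2 - 14*2.2512 + 2.2*|2.2512| = -11.3604


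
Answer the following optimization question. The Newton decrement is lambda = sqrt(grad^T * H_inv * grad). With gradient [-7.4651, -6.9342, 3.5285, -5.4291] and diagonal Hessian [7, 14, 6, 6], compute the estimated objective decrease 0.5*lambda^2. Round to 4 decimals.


Step 1: H is diagonal, so H^(-1) * g = [-1.0664, -0.4953, 0.5881, -0.9049].
Step 2: g^T H^(-1) g = sum_i g_i^2 / H_ii
  = (-7.4651)^2/7 + (-6.9342)^2/14 + (3.5285)^2/6 + (-5.4291)^2/6
  = 7.9611 + 3.4345 + 2.0751 + 4.9125 = 18.3832
Step 3: Objective decrease = 0.5 * g^T H^(-1) g = 9.1916


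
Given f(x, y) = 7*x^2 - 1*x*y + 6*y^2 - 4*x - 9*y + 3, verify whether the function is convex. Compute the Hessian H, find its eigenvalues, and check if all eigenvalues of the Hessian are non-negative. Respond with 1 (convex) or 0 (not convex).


The Hessian of f(x,y) = 7*x^2 - 1*x*y + 6*y^2 - 4*x - 9*y + 3 is:
H = [[14, -1], [-1, 12]]
Trace = 14 + 12 = 26
Determinant = 14*12 - (-1)^2 = 167
Discriminant = (26)^2 - 4*167 = 8.0
Eigenvalues: lambda_1 = 11.5858, lambda_2 = 14.4142
The function is convex.

1


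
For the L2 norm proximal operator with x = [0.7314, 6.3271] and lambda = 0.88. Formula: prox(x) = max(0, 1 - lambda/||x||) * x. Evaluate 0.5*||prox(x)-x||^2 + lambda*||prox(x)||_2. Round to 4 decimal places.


Step 1: Compute ||x||.
||x|| = 6.3692
Step 2: Compute scaling factor.
scale = max(0, 1 - 0.88/6.3692) = 0.8618
Step 3: prox(x) = [0.6303, 5.4529]
||prox(x)|| = 5.4892
Step 4: Proximal objective.
0.5*||prox-x||^2 = 0.3872
lambda*||prox|| = 4.8305
Total = 5.2177


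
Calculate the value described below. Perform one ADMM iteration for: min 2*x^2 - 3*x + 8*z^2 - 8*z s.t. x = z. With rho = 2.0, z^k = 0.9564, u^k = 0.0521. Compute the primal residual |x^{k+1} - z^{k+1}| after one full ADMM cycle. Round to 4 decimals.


ADMM iteration with rho = 2.0, z^k = 0.9564, u^k = 0.0521
Step 1: x-update.
Minimize 2*x^2 - 3*x + (2.0/2)*(x - 0.9564 + 0.0521)^2
FOC: (2*2 + 2.0)*x = 3 + 2.0*(0.9564 - 0.0521)
x^{k+1} = 0.8014
Step 2: z-update.
Minimize 8*z^2 - 8*z + (2.0/2)*(0.8014 - z + 0.0521)^2
FOC: (2*8 + 2.0)*z = 8 + 2.0*(0.8014 + 0.0521)
z^{k+1} = 0.5393
Step 3: u-update.
u^{k+1} = 0.0521 + 0.8014 - 0.5393 = 0.3143
Step 4: Primal residual = |0.8014 - 0.5393| = 0.2622


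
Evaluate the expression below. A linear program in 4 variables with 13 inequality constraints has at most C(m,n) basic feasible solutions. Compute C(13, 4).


Each vertex corresponds to some choice of n active constraints out of m, so the number of vertices is at most C(m, n) = m! / (n!(m-n)!).
m = 13, n = 4
Numerator: 13 * 12 * 11 * 10
Denominator: 4! = 24
C(13, 4) = 715


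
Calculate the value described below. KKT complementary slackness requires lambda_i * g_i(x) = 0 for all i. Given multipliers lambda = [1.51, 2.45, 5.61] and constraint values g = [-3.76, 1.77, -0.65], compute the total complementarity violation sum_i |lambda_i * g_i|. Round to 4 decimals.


KKT complementary slackness check:
lambda_1 * g_1 = 1.51 * -3.76 = -5.6776
lambda_2 * g_2 = 2.45 * 1.77 = 4.3365
lambda_3 * g_3 = 5.61 * -0.65 = -3.6465
Total violation = 5.6776 + 4.3365 + 3.6465 = 13.6606


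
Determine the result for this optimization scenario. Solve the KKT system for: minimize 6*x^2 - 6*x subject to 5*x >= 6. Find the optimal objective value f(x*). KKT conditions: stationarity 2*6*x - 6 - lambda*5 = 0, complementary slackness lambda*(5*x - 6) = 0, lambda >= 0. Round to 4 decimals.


Step 1: Try lambda = 0 (constraint inactive).
x_unc = 6/(2*6) = 0.5
Check: 5*0.5 = 2.5 < 6 -- violated!
Step 2: Constraint must be active: 5*x = 6
x* = 6/5 = 1.2
lambda = (2*6*1.2 - 6)/5 = 1.68
Step 3: Compute optimal value.
f(x*) = 6*1.2^2 - 6*1.2 = 1.44


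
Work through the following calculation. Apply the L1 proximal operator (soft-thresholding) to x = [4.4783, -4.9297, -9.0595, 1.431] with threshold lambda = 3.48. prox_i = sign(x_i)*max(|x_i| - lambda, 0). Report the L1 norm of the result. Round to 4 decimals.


Soft-thresholding with lambda = 3.48:
prox(4.4783) = sign(4.4783)*max(|4.4783| - 3.48, 0) = 0.9983
prox(-4.9297) = sign(-4.9297)*max(|-4.9297| - 3.48, 0) = -1.4497
prox(-9.0595) = sign(-9.0595)*max(|-9.0595| - 3.48, 0) = -5.5795
prox(1.431) = sign(1.431)*max(|1.431| - 3.48, 0) = 0.0
prox(x) = [0.9983, -1.4497, -5.5795, 0.0]
||prox(x)||_1 = 0.9983 + 1.4497 + 5.5795 + 0.0 = 8.0275


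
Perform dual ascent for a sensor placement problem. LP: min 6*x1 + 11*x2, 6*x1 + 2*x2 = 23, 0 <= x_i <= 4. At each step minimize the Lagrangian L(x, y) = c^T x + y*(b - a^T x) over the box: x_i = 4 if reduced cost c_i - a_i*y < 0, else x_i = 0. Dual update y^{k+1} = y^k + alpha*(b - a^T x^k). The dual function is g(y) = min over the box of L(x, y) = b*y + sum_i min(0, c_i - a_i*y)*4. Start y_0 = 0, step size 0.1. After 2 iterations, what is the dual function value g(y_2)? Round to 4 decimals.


Dual ascent for LP: min 6*x1 + 11*x2, 6*x1 + 2*x2 = 23, 0 <= x_i <= 4
Step 1: y^k = 0.0, reduced costs: (6.0, 11.0)
  x^k = (0.0, 0.0), subgradient = b - a^T x = 23.0
  y^{k+1} = 0.0 + 0.1*23.0 = 2.3
Step 2: y^k = 2.3, reduced costs: (-7.8, 6.4)
  x^k = (4.0, 0.0), subgradient = b - a^T x = -1.0
  y^{k+1} = 2.3 + 0.1*-1.0 = 2.2
Dual objective at y_2 = 2.2: reduced costs (-7.2, 6.6), box minimizer x = (4.0, 0.0)
g(y_2) = b*y + (c1 - a1*y)*x1 + (c2 - a2*y)*x2 = 23*2.2 + (-7.2)*4.0 + 6.6*0.0 = 50.6 - 28.8 + 0.0 = 21.8


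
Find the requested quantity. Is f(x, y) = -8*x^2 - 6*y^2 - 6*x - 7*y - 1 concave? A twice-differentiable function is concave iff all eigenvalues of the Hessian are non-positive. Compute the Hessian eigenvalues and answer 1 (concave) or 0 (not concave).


The Hessian of f(x,y) = -8*x^2 - 6*y^2 - 6*x - 7*y - 1 is:
H = [[-16, 0], [0, -12]]
Trace = -16 - 12 = -28
Determinant = -16*-12 - (0)^2 = 192
Discriminant = (-28)^2 - 4*192 = 16.0
Eigenvalues: lambda_1 = -16.0, lambda_2 = -12.0
The function is concave.

1


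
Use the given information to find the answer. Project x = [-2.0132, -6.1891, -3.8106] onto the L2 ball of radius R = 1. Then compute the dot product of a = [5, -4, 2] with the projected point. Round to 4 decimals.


Step 1: Compute ||x|| (intermediates to 6 decimals).
||x|| = sqrt((-2.0132)^2 + (-6.1891)^2 + (-3.8106)^2) = 7.541791
Step 2: Project.
Since ||x|| > R, scale = R/||x|| = 1/7.541791 = 0.132594, proj(x) = scale * x
proj(x) = [-0.266938, -0.820638, -0.505263]
Step 3: Dot product.
a^T * proj(x) = 5*(-0.266938) - 4*(-0.820638) + 2*(-0.505263) = 0.9373


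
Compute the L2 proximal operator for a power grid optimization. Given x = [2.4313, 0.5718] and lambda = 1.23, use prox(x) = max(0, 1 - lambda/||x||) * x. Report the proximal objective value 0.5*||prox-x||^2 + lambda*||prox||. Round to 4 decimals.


Step 1: Compute ||x||.
||x|| = 2.4976
Step 2: Compute scaling factor.
scale = max(0, 1 - 1.23/2.4976) = 0.5075
Step 3: prox(x) = [1.234, 0.2902]
||prox(x)|| = 1.2676
Step 4: Proximal objective.
0.5*||prox-x||^2 = 0.7565
lambda*||prox|| = 1.5591
Total = 2.3156


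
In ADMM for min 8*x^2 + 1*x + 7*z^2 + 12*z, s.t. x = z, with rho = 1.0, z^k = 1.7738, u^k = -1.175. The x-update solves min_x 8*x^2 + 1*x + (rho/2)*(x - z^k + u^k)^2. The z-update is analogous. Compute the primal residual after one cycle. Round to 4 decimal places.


ADMM iteration with rho = 1.0, z^k = 1.7738, u^k = -1.175
Step 1: x-update.
Minimize 8*x^2 + 1*x + (1.0/2)*(x - 1.7738 - 1.175)^2
FOC: (2*8 + 1.0)*x = -1 + 1.0*(1.7738 + 1.175)
x^{k+1} = 0.1146
Step 2: z-update.
Minimize 7*z^2 + 12*z + (1.0/2)*(0.1146 - z - 1.175)^2
FOC: (2*7 + 1.0)*z = -12 + 1.0*(0.1146 - 1.175)
z^{k+1} = -0.8707
Step 3: u-update.
u^{k+1} = -1.175 + 0.1146 + 0.8707 = -0.1897
Step 4: Primal residual = |0.1146 + 0.8707| = 0.9853


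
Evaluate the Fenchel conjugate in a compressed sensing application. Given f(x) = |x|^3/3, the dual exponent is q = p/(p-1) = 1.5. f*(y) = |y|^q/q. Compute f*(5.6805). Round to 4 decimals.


The conjugate exponent q satisfies 1/p + 1/q = 1.
p = 3, so q = 3/(3 - 1) = 1.5
|y|^q = 5.6805^1.5 = 13.5388
f*(5.6805) = 13.5388 / 1.5 = 9.0259


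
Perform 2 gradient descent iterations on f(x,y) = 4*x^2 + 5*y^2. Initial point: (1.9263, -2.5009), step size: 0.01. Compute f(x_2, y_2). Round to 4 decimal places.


Gradient descent on f(x,y) = 4*x^2 + 5*y^2.
Starting point: (1.9263, -2.5009), alpha = 0.01
Step 1: grad_x = 2*4*1.9263 = 15.4104, grad_y = 2*5*-2.5009 = -25.009
  x_1 = 1.9263 - 0.01*15.4104 = 1.7722
  y_1 = -2.5009 - 0.01*-25.009 = -2.2508
Step 2: grad_x = 2*4*1.7722 = 14.1776, grad_y = 2*5*-2.2508 = -22.5081
  x_2 = 1.7722 - 0.01*14.1776 = 1.6304
  y_2 = -2.2508 - 0.01*-22.5081 = -2.0257
f(1.6304, -2.0257) = 4*1.6304^2 + 5*(-2.0257)^2 = 31.151


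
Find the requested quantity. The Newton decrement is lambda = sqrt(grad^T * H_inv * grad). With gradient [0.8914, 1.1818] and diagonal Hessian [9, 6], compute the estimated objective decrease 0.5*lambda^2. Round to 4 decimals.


Step 1: H is diagonal, so H^(-1) * g = [0.099, 0.197].
Step 2: g^T H^(-1) g = sum_i g_i^2 / H_ii
  = (0.8914)^2/9 + (1.1818)^2/6
  = 0.0883 + 0.2328 = 0.3211
Step 3: Objective decrease = 0.5 * g^T H^(-1) g = 0.1605


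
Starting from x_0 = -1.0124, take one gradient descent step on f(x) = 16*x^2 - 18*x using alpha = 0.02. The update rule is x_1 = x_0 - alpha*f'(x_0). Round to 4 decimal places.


We compute the gradient at x_0 and apply the update.
f'(x) = 32*x - 18
f'(-1.0124) = 32*-1.0124 - 18 = -50.3968
x_1 = -1.0124 - 0.02*-50.3968 = -0.0045


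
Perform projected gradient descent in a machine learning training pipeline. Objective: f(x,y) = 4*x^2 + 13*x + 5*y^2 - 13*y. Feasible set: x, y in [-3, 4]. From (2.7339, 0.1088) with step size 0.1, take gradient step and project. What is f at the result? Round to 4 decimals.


Step 1: Compute gradient at (2.7339, 0.1088).
grad_x = 2*4*2.7339 + 13 = 34.8712
grad_y = 2*5*0.1088 - 13 = -11.912
Step 2: Gradient step.
x_raw = 2.7339 - 0.1*34.8712 = -0.7532
y_raw = 0.1088 - 0.1*-11.912 = 1.3
Step 3: Project onto [-3, 4].
x_proj = clip(-0.7532) = -0.7532
y_proj = clip(1.3) = 1.3
Step 4: Evaluate f.
f(-0.7532, 1.3) = -15.9725


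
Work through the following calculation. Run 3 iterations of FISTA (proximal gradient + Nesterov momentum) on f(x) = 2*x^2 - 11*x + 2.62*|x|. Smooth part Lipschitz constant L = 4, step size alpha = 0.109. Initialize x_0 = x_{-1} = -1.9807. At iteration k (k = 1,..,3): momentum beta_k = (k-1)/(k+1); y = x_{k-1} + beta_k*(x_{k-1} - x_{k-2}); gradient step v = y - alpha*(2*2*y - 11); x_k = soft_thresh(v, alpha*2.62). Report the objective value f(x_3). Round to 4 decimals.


FISTA on f(x) = 2*x^2 - 11*x + 2.62*|x|
L = 4, alpha = 0.109
Iteration 1: beta = 0.0, y = -1.9807 + 0.0*(-1.9807 + 1.9807) = -1.9807
  grad(y) = -18.9228, v = y - alpha*grad = 0.0819
  prox(v) = soft_thresh(0.0819, 0.2856) = 0.0
Iteration 2: beta = 0.3333, y = 0.0 + 0.3333*(0.0 + 1.9807) = 0.6602
  grad(y) = -8.3591, v = y - alpha*grad = 1.5714
  prox(v) = soft_thresh(1.5714, 0.2856) = 1.2858
Iteration 3: beta = 0.5, y = 1.2858 + 0.5*(1.2858 - 0.0) = 1.9287
  grad(y) = -3.2853, v = y - alpha*grad = 2.2868
  prox(v) = soft_thresh(2.2868, 0.2856) = 2.0012
f(x_3) = 2*2.0012^2 - 11*2.0012 + 2.62*|2.0012| = -8.7605


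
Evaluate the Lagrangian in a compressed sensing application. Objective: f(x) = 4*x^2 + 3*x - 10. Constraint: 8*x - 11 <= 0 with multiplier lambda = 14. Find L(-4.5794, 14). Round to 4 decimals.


Step 1: Evaluate f(x).
f(-4.5794) = 4*(-4.5794)^2 + 3*(-4.5794) - 10 = 60.1454
Step 2: Evaluate g(x).
g(-4.5794) = 8*-4.5794 - 11 = -47.6352
Step 3: Compute Lagrangian.
L = 60.1454 + 14*-47.6352 = -606.7474


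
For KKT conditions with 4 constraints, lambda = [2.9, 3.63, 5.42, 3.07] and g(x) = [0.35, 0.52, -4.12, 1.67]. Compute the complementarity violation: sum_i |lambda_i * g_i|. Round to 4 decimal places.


KKT complementary slackness check:
lambda_1 * g_1 = 2.9 * 0.35 = 1.015
lambda_2 * g_2 = 3.63 * 0.52 = 1.8876
lambda_3 * g_3 = 5.42 * -4.12 = -22.3304
lambda_4 * g_4 = 3.07 * 1.67 = 5.1269
Total violation = 1.015 + 1.8876 + 22.3304 + 5.1269 = 30.3599


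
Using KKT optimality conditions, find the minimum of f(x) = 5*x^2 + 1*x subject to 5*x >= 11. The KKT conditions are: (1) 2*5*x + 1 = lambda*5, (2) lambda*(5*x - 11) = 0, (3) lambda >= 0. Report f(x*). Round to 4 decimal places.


Step 1: Try lambda = 0 (constraint inactive).
x_unc = -1/(2*5) = -0.1
Check: 5*-0.1 = -0.5 < 11 -- violated!
Step 2: Constraint must be active: 5*x = 11
x* = 11/5 = 2.2
lambda = (2*5*2.2 + 1)/5 = 4.6
Step 3: Compute optimal value.
f(x*) = 5*2.2^2 + 1*2.2 = 26.4


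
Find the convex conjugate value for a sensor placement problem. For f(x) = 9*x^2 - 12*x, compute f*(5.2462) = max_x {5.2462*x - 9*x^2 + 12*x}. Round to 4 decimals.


f*(y) = sup_x {y*x - a*x^2 - b*x} = sup_x {(y-b)*x - a*x^2}
FOC: (y - b) - 2a*x = 0 => x* = (y - b)/(2a)
x* = (5.2462 + 12)/(2*9) = 0.9581
f*(5.2462) = (y-b)^2/(4a) = (5.2462 + 12)^2/(4*9)
= 297.4314/36 = 8.262


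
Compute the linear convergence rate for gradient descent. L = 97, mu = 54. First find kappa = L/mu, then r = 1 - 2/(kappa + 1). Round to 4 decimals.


Step 1: Compute the condition number.
kappa = L/mu = 97/54 = 1.7963
Step 2: Compute the convergence rate.
r = 1 - 2/(kappa + 1) = 1 - 2*mu/(L + mu) = (L - mu)/(L + mu) = 43/151 = 0.2848


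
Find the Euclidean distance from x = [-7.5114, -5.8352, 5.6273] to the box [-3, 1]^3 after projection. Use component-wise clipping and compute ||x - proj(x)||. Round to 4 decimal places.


Project each component onto [-3, 1].
clip(-7.5114) = -3.0, clip(-5.8352) = -3.0, clip(5.6273) = 1.0
Projection = [-3.0, -3.0, 1.0]
Squared diffs: [20.3527, 8.0384, 21.4119]
Distance = sqrt(49.803) = 7.0571


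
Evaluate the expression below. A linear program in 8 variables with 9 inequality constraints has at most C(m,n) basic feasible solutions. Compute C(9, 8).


Each vertex corresponds to some choice of n active constraints out of m, so the number of vertices is at most C(m, n) = m! / (n!(m-n)!).
m = 9, n = 8
Numerator: 9 * 8 * 7 * 6 * 5 * 4 * 3 * 2
Denominator: 8! = 40320
C(9, 8) = 9


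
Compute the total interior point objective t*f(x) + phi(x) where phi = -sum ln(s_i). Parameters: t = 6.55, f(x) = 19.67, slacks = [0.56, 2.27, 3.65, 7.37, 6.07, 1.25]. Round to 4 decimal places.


Step 1: Compute log-barrier.
ln values: [-0.5798, 0.8198, 1.2947, 1.9974, 1.8034, 0.2231]
phi = -(-0.5798 + 0.8198 + 1.2947 + 1.9974 + 1.8034 + 0.2231) = -5.5586
Step 2: Compute augmented objective.
t*f(x) = 6.55*19.67 = 128.8385
Total = 128.8385 - 5.5586 = 123.2799


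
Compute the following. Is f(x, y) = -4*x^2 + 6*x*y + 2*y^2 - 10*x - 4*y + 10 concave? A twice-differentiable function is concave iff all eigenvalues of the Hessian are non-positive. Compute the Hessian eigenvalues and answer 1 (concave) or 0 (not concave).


The Hessian of f(x,y) = -4*x^2 + 6*x*y + 2*y^2 - 10*x - 4*y + 10 is:
H = [[-8, 6], [6, 4]]
Trace = -8 + 4 = -4
Determinant = -8*4 - (6)^2 = -68
Discriminant = (-4)^2 - 4*-68 = 288.0
Eigenvalues: lambda_1 = -10.4853, lambda_2 = 6.4853
The function is not concave.

0


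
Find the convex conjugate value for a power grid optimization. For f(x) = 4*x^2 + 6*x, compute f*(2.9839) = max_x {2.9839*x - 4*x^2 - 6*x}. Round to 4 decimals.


f*(y) = sup_x {y*x - a*x^2 - b*x} = sup_x {(y-b)*x - a*x^2}
FOC: (y - b) - 2a*x = 0 => x* = (y - b)/(2a)
x* = (2.9839 - 6)/(2*4) = -0.377
f*(2.9839) = (y-b)^2/(4a) = (2.9839 - 6)^2/(4*4)
= 9.0969/16 = 0.5686


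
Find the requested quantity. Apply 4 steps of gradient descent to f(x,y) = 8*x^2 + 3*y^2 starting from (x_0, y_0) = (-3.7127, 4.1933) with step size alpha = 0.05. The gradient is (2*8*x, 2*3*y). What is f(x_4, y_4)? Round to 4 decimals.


Gradient descent on f(x,y) = 8*x^2 + 3*y^2.
Starting point: (-3.7127, 4.1933), alpha = 0.05
Step 1: grad_x = 2*8*-3.7127 = -59.4032, grad_y = 2*3*4.1933 = 25.1598
  x_1 = -3.7127 - 0.05*-59.4032 = -0.7425
  y_1 = 4.1933 - 0.05*25.1598 = 2.9353
Step 2: grad_x = 2*8*-0.7425 = -11.8806, grad_y = 2*3*2.9353 = 17.6119
  x_2 = -0.7425 - 0.05*-11.8806 = -0.1485
  y_2 = 2.9353 - 0.05*17.6119 = 2.0547
Step 3: grad_x = 2*8*-0.1485 = -2.3761, grad_y = 2*3*2.0547 = 12.3283
  x_3 = -0.1485 - 0.05*-2.3761 = -0.0297
  y_3 = 2.0547 - 0.05*12.3283 = 1.4383
Step 4: grad_x = 2*8*-0.0297 = -0.4752, grad_y = 2*3*1.4383 = 8.6298
  x_4 = -0.0297 - 0.05*-0.4752 = -0.0059
  y_4 = 1.4383 - 0.05*8.6298 = 1.0068
f(-0.0059, 1.0068) = 8*(-0.0059)^2 + 3*1.0068^2 = 3.0413


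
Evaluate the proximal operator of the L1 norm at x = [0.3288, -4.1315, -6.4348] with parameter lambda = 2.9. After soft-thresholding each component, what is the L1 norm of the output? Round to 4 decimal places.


Soft-thresholding with lambda = 2.9:
prox(0.3288) = sign(0.3288)*max(|0.3288| - 2.9, 0) = 0.0
prox(-4.1315) = sign(-4.1315)*max(|-4.1315| - 2.9, 0) = -1.2315
prox(-6.4348) = sign(-6.4348)*max(|-6.4348| - 2.9, 0) = -3.5348
prox(x) = [0.0, -1.2315, -3.5348]
||prox(x)||_1 = 0.0 + 1.2315 + 3.5348 = 4.7663


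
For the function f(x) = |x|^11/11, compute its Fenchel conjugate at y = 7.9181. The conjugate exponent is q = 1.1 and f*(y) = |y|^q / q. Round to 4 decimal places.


The conjugate exponent q satisfies 1/p + 1/q = 1.
p = 11, so q = 11/(11 - 1) = 1.1
|y|^q = 7.9181^1.1 = 9.7383
f*(7.9181) = 9.7383 / 1.1 = 8.853


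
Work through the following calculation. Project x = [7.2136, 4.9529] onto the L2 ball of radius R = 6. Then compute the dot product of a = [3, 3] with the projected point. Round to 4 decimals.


Step 1: Compute ||x|| (intermediates to 6 decimals).
||x|| = sqrt(7.2136^2 + 4.9529^2) = 8.750271
Step 2: Project.
Since ||x|| > R, scale = R/||x|| = 6/8.750271 = 0.685693, proj(x) = scale * x
proj(x) = [4.946315, 3.396169]
Step 3: Dot product.
a^T * proj(x) = 3*4.946315 + 3*3.396169 = 25.0275


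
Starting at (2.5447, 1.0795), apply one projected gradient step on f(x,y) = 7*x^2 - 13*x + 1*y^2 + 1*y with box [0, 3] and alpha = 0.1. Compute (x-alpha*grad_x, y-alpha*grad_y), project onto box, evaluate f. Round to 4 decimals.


Step 1: Compute gradient at (2.5447, 1.0795).
grad_x = 2*7*2.5447 - 13 = 22.6258
grad_y = 2*1*1.0795 + 1 = 3.159
Step 2: Gradient step.
x_raw = 2.5447 - 0.1*22.6258 = 0.2821
y_raw = 1.0795 - 0.1*3.159 = 0.7636
Step 3: Project onto [0, 3].
x_proj = clip(0.2821) = 0.2821
y_proj = clip(0.7636) = 0.7636
Step 4: Evaluate f.
f(0.2821, 0.7636) = -1.7637


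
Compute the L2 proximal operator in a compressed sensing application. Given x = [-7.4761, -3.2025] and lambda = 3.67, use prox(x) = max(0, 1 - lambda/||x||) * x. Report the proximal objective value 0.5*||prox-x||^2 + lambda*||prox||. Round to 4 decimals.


Step 1: Compute ||x||.
||x|| = 8.1331
Step 2: Compute scaling factor.
scale = max(0, 1 - 3.67/8.1331) = 0.5488
Step 3: prox(x) = [-4.1026, -1.7574]
||prox(x)|| = 4.4631
Step 4: Proximal objective.
0.5*||prox-x||^2 = 6.7345
lambda*||prox|| = 16.3796
Total = 23.1142


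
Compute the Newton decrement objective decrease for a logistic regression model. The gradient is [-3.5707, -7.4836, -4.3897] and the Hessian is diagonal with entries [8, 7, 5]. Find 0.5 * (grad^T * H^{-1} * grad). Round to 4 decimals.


Step 1: H is diagonal, so H^(-1) * g = [-0.4463, -1.0691, -0.8779].
Step 2: g^T H^(-1) g = sum_i g_i^2 / H_ii
  = (-3.5707)^2/8 + (-7.4836)^2/7 + (-4.3897)^2/5
  = 1.5937 + 8.0006 + 3.8539 = 13.4482
Step 3: Objective decrease = 0.5 * g^T H^(-1) g = 6.7241


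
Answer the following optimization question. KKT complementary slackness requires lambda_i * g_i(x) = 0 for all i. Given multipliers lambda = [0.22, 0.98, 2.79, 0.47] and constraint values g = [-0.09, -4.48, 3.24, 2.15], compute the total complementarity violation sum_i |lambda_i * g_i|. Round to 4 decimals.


KKT complementary slackness check:
lambda_1 * g_1 = 0.22 * -0.09 = -0.0198
lambda_2 * g_2 = 0.98 * -4.48 = -4.3904
lambda_3 * g_3 = 2.79 * 3.24 = 9.0396
lambda_4 * g_4 = 0.47 * 2.15 = 1.0105
Total violation = 0.0198 + 4.3904 + 9.0396 + 1.0105 = 14.4603


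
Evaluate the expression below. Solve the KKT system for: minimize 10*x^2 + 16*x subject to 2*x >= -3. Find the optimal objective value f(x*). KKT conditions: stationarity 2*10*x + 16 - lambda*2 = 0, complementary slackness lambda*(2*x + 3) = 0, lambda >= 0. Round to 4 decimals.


Step 1: Try lambda = 0 (constraint inactive).
Stationarity: 2*10*x + 16 = 0
x* = -16/(2*10) = -0.8
Check constraint: 2*-0.8 = -1.6 >= -3 -- satisfied.
Step 2: Compute optimal value.
f(x*) = 10*(-0.8)^2 + 16*(-0.8) = -6.4


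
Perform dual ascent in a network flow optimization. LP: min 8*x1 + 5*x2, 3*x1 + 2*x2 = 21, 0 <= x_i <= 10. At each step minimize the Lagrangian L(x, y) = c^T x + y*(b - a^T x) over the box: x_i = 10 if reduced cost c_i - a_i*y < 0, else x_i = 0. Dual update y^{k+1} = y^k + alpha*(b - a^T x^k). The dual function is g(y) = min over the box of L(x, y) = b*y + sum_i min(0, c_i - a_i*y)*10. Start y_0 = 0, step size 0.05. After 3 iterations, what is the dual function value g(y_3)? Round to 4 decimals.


Dual ascent for LP: min 8*x1 + 5*x2, 3*x1 + 2*x2 = 21, 0 <= x_i <= 10
Step 1: y^k = 0.0, reduced costs: (8.0, 5.0)
  x^k = (0.0, 0.0), subgradient = b - a^T x = 21.0
  y^{k+1} = 0.0 + 0.05*21.0 = 1.05
Step 2: y^k = 1.05, reduced costs: (4.85, 2.9)
  x^k = (0.0, 0.0), subgradient = b - a^T x = 21.0
  y^{k+1} = 1.05 + 0.05*21.0 = 2.1
Step 3: y^k = 2.1, reduced costs: (1.7, 0.8)
  x^k = (0.0, 0.0), subgradient = b - a^T x = 21.0
  y^{k+1} = 2.1 + 0.05*21.0 = 3.15
Dual objective at y_3 = 3.15: reduced costs (-1.45, -1.3), box minimizer x = (10.0, 10.0)
g(y_3) = b*y + (c1 - a1*y)*x1 + (c2 - a2*y)*x2 = 21*3.15 + (-1.45)*10.0 + (-1.3)*10.0 = 66.15 - 14.5 - 13.0 = 38.65


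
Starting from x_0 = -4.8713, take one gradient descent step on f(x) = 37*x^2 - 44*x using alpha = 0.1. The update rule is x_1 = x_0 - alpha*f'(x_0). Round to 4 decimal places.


We compute the gradient at x_0 and apply the update.
f'(x) = 74*x - 44
f'(-4.8713) = 74*-4.8713 - 44 = -404.4762
x_1 = -4.8713 - 0.1*-404.4762 = 35.5763


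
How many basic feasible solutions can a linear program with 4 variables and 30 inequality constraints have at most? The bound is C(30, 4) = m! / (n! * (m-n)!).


Each vertex corresponds to some choice of n active constraints out of m, so the number of vertices is at most C(m, n) = m! / (n!(m-n)!).
m = 30, n = 4
Numerator: 30 * 29 * 28 * 27
Denominator: 4! = 24
C(30, 4) = 27405


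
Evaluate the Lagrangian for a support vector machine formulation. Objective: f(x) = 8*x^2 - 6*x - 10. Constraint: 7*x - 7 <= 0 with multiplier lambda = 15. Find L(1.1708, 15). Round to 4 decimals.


Step 1: Evaluate f(x).
f(1.1708) = 8*1.1708^2 - 6*1.1708 - 10 = -6.0586
Step 2: Evaluate g(x).
g(1.1708) = 7*1.1708 - 7 = 1.1956
Step 3: Compute Lagrangian.
L = -6.0586 + 15*1.1956 = 11.8754


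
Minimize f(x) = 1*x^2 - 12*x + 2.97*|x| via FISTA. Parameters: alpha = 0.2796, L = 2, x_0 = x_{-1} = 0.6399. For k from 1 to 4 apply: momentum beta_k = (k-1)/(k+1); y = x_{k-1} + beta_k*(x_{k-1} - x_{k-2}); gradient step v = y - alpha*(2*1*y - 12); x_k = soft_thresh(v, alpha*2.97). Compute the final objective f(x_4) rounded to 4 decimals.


FISTA on f(x) = 1*x^2 - 12*x + 2.97*|x|
L = 2, alpha = 0.2796
Iteration 1: beta = 0.0, y = 0.6399 + 0.0*(0.6399 - 0.6399) = 0.6399
  grad(y) = -10.7202, v = y - alpha*grad = 3.6373
  prox(v) = soft_thresh(3.6373, 0.8304) = 2.8069
Iteration 2: beta = 0.3333, y = 2.8069 + 0.3333*(2.8069 - 0.6399) = 3.5292
  grad(y) = -4.9417, v = y - alpha*grad = 4.9109
  prox(v) = soft_thresh(4.9109, 0.8304) = 4.0804
Iteration 3: beta = 0.5, y = 4.0804 + 0.5*(4.0804 - 2.8069) = 4.7172
  grad(y) = -2.5655, v = y - alpha*grad = 5.4346
  prox(v) = soft_thresh(5.4346, 0.8304) = 4.6041
Iteration 4: beta = 0.6, y = 4.6041 + 0.6*(4.6041 - 4.0804) = 4.9184
  grad(y) = -2.1633, v = y - alpha*grad = 5.5232
  prox(v) = soft_thresh(5.5232, 0.8304) = 4.6928
f(x_4) = 1*4.6928^2 - 12*4.6928 + 2.97*|4.6928| = -20.3536


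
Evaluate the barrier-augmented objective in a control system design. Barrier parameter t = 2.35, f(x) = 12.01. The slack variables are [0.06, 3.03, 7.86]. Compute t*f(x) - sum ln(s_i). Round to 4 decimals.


Step 1: Compute log-barrier.
ln values: [-2.8134, 1.1086, 2.0618]
phi = -(-2.8134 + 1.1086 + 2.0618) = -0.3569
Step 2: Compute augmented objective.
t*f(x) = 2.35*12.01 = 28.2235
Total = 28.2235 - 0.3569 = 27.8666


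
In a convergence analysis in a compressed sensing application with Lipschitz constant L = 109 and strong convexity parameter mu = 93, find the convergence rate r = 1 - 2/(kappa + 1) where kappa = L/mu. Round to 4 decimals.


Step 1: Compute the condition number.
kappa = L/mu = 109/93 = 1.172
Step 2: Compute the convergence rate.
r = 1 - 2/(kappa + 1) = 1 - 2*mu/(L + mu) = (L - mu)/(L + mu) = 16/202 = 0.0792


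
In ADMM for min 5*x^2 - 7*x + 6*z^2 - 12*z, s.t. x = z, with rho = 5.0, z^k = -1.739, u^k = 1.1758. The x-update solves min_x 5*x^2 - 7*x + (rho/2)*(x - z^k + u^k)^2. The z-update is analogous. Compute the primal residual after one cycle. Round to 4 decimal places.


ADMM iteration with rho = 5.0, z^k = -1.739, u^k = 1.1758
Step 1: x-update.
Minimize 5*x^2 - 7*x + (5.0/2)*(x + 1.739 + 1.1758)^2
FOC: (2*5 + 5.0)*x = 7 + 5.0*(-1.739 - 1.1758)
x^{k+1} = -0.5049
Step 2: z-update.
Minimize 6*z^2 - 12*z + (5.0/2)*(-0.5049 - z + 1.1758)^2
FOC: (2*6 + 5.0)*z = 12 + 5.0*(-0.5049 + 1.1758)
z^{k+1} = 0.9032
Step 3: u-update.
u^{k+1} = 1.1758 - 0.5049 - 0.9032 = -0.2323
Step 4: Primal residual = |-0.5049 - 0.9032| = 1.4081


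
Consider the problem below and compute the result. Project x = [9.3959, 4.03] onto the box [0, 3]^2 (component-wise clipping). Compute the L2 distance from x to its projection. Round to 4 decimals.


Project each component onto [0, 3].
clip(9.3959) = 3.0, clip(4.03) = 3.0
Projection = [3.0, 3.0]
Squared diffs: [40.9075, 1.0609]
Distance = sqrt(41.9684) = 6.4783


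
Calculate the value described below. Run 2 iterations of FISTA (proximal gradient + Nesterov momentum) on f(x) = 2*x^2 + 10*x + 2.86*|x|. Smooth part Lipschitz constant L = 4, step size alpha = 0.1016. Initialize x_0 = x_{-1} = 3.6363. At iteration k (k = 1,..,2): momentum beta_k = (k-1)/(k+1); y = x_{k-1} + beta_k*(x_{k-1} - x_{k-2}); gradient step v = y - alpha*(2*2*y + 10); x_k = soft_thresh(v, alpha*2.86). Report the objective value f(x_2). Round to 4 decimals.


FISTA on f(x) = 2*x^2 + 10*x + 2.86*|x|
L = 4, alpha = 0.1016
Iteration 1: beta = 0.0, y = 3.6363 + 0.0*(3.6363 - 3.6363) = 3.6363
  grad(y) = 24.5452, v = y - alpha*grad = 1.1425
  prox(v) = soft_thresh(1.1425, 0.2906) = 0.8519
Iteration 2: beta = 0.3333, y = 0.8519 + 0.3333*(0.8519 - 3.6363) = -0.0762
  grad(y) = 9.6952, v = y - alpha*grad = -1.0612
  prox(v) = soft_thresh(-1.0612, 0.2906) = -0.7707
f(x_2) = 2*(-0.7707)^2 + 10*(-0.7707) + 2.86*|-0.7707| = -4.3146
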